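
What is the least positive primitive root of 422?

3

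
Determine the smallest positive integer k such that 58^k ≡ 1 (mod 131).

5

The order of 58 must divide φ(131) = 131 − 1 = 130 = 2 · 5 · 13.
Divisors of 130: 1, 2, 5, 10, 13, 26, 65, 130.
Compute 58^d (mod 131) for the divisors d until we hit 1:
58^1 ≡ 58 (mod 131)
58^2 ≡ 89 (mod 131)
58^5 ≡ 1 (mod 131) ✓
Therefore the multiplicative order of 58 modulo 131 is 5.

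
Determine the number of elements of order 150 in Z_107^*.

φ(107) = 107 − 1 = 106 = 2 · 53.
Since (Z/107Z)^× is cyclic of order 106, the number of elements of order d is φ(d) when d | 106 and 0 otherwise.
150 does not divide 106, so no element of (Z/107Z)^× has order 150.

0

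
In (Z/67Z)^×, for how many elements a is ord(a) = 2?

1

φ(67) = 67 − 1 = 66 = 2 · 3 · 11.
(Z/67Z)^× is cyclic (|G| = 66); a cyclic group of order m has exactly φ(d) elements of each order d | m, and none otherwise.
2 | 66, and φ(2) = 2 − 1 = 1.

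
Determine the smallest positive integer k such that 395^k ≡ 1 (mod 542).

By Lagrange's theorem, ord_542(395) divides φ(542) = φ(2)·φ(271) = 1·270 = 270 = 2 · 3^3 · 5.
Divisors of 270: 1, 2, 3, 5, 6, 9, 10, 15, 18, 27, 30, 45, 54, 90, 135, 270.
Test each divisor d:
395^1 ≡ 395
395^2 ≡ 471
395^3 ≡ 139
395^5 ≡ 429
395^6 ≡ 351
395^9 ≡ 9
395^10 ≡ 303
395^15 ≡ 449
395^18 ≡ 81
395^27 ≡ 187
395^30 ≡ 519
395^45 ≡ 513
395^54 ≡ 281
395^90 ≡ 299
395^135 ≡ 1
Hence ord(395) = 135.

135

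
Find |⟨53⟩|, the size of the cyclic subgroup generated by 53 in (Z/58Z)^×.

7

By Lagrange's theorem, ord_58(53) divides φ(58) = φ(2)·φ(29) = 1·28 = 28 = 2^2 · 7.
Divisors of 28: 1, 2, 4, 7, 14, 28.
Compute 53^d (mod 58) for the divisors d until we hit 1:
53^1 ≡ 53 (mod 58)
53^2 ≡ 25 (mod 58)
53^4 ≡ 45 (mod 58)
53^7 ≡ 1 (mod 58) ✓
So ord_58(53) = 7.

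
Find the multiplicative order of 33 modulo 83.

41

ord(33) | φ(83) = 83 − 1 = 82 = 2 · 41.
Divisors of 82: 1, 2, 41, 82.
Test each divisor d:
33^1 ≡ 33
33^2 ≡ 10
33^41 ≡ 1
Therefore the multiplicative order of 33 modulo 83 is 41.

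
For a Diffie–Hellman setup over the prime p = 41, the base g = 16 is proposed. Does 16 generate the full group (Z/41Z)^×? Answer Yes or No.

φ(41) = 41 − 1 = 40 = 2^3 · 5.
An element g generates (Z/41Z)^× iff g^(40/q) ≢ 1 (mod 41) for each prime q ∈ {2, 5}.
16^20 ≡ 1 (mod 41)  [q = 2: ≡ 1 ✗]
16^8 ≡ 37 (mod 41)  [q = 5: ≢ 1 ✓]
16^20 ≡ 1 shows ord(16) | 20, strictly less than φ(41); not a primitive root.

No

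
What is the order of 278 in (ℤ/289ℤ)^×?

272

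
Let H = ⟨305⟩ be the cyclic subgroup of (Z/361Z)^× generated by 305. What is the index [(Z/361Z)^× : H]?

18

Since 305 ∈ (Z/361Z)^×, its order divides φ(361) = φ(19^2) = 19·(19−1) = 342 = 2 · 3^2 · 19.
Divisors of 342: 1, 2, 3, 6, 9, 18, 19, 38, 57, 114, 171, 342.
Test each divisor d:
305^1 ≡ 305 (mod 361)
305^2 ≡ 248 (mod 361)
305^3 ≡ 191 (mod 361)
305^6 ≡ 20 (mod 361)
305^9 ≡ 210 (mod 361)
305^18 ≡ 58 (mod 361)
305^19 ≡ 1 (mod 361) ✓
Thus |⟨305⟩| = ord(305) = 19.
The index is φ(361) / ord(305) = 342 / 19 = 18.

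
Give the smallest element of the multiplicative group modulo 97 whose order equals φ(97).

φ(97) = 97 − 1 = 96 = 2^5 · 3.
g is a primitive root iff g^(96/q) ≢ 1 (mod 97) for each prime q ∈ {2, 3}.
g = 2: 2^48 ≡ 1 — hits 1, so not a primitive root.
g = 3: 3^48 ≡ 1 — hits 1, so not a primitive root.
g = 4: 4^48 ≡ 1 — hits 1, so not a primitive root.
g = 5: 5^48 ≡ 96; 5^32 ≡ 35 — none is 1, so 5 is a primitive root.
So 5 is the smallest generator of (Z/97Z)^×.

5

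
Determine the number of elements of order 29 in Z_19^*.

φ(19) = 19 − 1 = 18 = 2 · 3^2.
(Z/19Z)^× is cyclic (|G| = 18); a cyclic group of order m has exactly φ(d) elements of each order d | m, and none otherwise.
Since 29 ∤ 18, the count is 0.

0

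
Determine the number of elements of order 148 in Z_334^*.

0

φ(334) = φ(2)·φ(167) = 1·166 = 166 = 2 · 83.
In a cyclic group of order 166, there are φ(d) elements of order d for each divisor d of 166, and zero for non-divisors.
Since 148 ∤ 166, the count is 0.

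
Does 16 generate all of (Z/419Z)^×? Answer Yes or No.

No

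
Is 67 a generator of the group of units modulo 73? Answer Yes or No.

φ(73) = 73 − 1 = 72 = 2^3 · 3^2.
67 is a primitive root mod 73 iff 67^(φ(73)/q) ≢ 1 for every prime q | φ(73), i.e. q ∈ {2, 3}.
67^36 ≡ 1 (mod 73)  [q = 2: ≡ 1 ✗]
67^24 ≡ 64 (mod 73)  [q = 3: ≢ 1 ✓]
Since 67^36 ≡ 1, the order of 67 divides 36 < 72, so 67 is not a primitive root.

No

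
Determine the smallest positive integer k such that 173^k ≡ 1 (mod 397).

198

The order of 173 must divide φ(397) = 397 − 1 = 396 = 2^2 · 3^2 · 11.
Divisors of 396: 1, 2, 3, 4, 6, 9, 11, 12, 18, 22, 33, 36, 44, 66, 99, 132, 198, 396.
Compute 173^d (mod 397) for the divisors d until we hit 1:
173^1 ≡ 173
173^2 ≡ 154
173^3 ≡ 43
173^4 ≡ 293
173^6 ≡ 261
173^9 ≡ 107
173^11 ≡ 201
173^12 ≡ 234
173^18 ≡ 333
173^22 ≡ 304
173^33 ≡ 363
173^36 ≡ 126
173^44 ≡ 312
173^66 ≡ 362
173^99 ≡ 396
173^132 ≡ 34
173^198 ≡ 1
Hence ord(173) = 198.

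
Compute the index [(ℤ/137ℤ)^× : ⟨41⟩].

17

By Lagrange's theorem, ord_137(41) divides φ(137) = 137 − 1 = 136 = 2^3 · 17.
Divisors of 136: 1, 2, 4, 8, 17, 34, 68, 136.
Evaluate successive powers at the divisors of 136:
41^1 ≡ 41 (mod 137)
41^2 ≡ 37 (mod 137)
41^4 ≡ 136 (mod 137)
41^8 ≡ 1 (mod 137) ✓
So ord_137(41) = 8, hence |⟨41⟩| = 8.
[(Z/137Z)^× : ⟨41⟩] = 136/8 = 17.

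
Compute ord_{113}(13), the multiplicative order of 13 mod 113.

56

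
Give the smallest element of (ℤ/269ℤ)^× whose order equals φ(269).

φ(269) = 269 − 1 = 268 = 2^2 · 67.
g is a primitive root iff g^(268/q) ≢ 1 (mod 269) for each prime q ∈ {2, 67}.
g = 2: 2^134 ≡ 268; 2^4 ≡ 16 — none is 1, so 2 is a primitive root.
The smallest primitive root modulo 269 is 2.

2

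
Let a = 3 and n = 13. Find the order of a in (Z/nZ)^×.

By Lagrange's theorem, ord_13(3) divides φ(13) = 13 − 1 = 12 = 2^2 · 3.
Divisors of 12: 1, 2, 3, 4, 6, 12.
Check 3^d mod 13 for each divisor in increasing order:
3^1 ≡ 3
3^2 ≡ 9
3^3 ≡ 1
Therefore the multiplicative order of 3 modulo 13 is 3.

3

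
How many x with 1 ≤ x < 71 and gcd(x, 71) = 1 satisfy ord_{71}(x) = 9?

φ(71) = 71 − 1 = 70 = 2 · 5 · 7.
Since (Z/71Z)^× is cyclic of order 70, the number of elements of order d is φ(d) when d | 70 and 0 otherwise.
Here 70 is not a multiple of 9, so there are no elements of order 9.

0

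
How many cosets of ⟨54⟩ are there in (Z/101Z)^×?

ord(54) | φ(101) = 101 − 1 = 100 = 2^2 · 5^2.
Divisors of 100: 1, 2, 4, 5, 10, 20, 25, 50, 100.
Test each divisor d:
54^1 ≡ 54 (mod 101)
54^2 ≡ 88 (mod 101)
54^4 ≡ 68 (mod 101)
54^5 ≡ 36 (mod 101)
54^10 ≡ 84 (mod 101)
54^20 ≡ 87 (mod 101)
54^25 ≡ 1 (mod 101) ✓
So ord_101(54) = 25, hence |⟨54⟩| = 25.
Index = |(Z/101Z)^×| / |⟨54⟩| = 100 / 25 = 4.

4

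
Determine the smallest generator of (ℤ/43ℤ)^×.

3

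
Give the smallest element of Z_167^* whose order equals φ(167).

5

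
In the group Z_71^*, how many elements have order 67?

0

φ(71) = 71 − 1 = 70 = 2 · 5 · 7.
In a cyclic group of order 70, there are φ(d) elements of order d for each divisor d of 70, and zero for non-divisors.
67 does not divide 70, so no element of (Z/71Z)^× has order 67.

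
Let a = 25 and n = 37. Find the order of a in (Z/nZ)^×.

Since 25 ∈ (Z/37Z)^×, its order divides φ(37) = 37 − 1 = 36 = 2^2 · 3^2.
Divisors of 36: 1, 2, 3, 4, 6, 9, 12, 18, 36.
Evaluate successive powers at the divisors of 36:
25^1 ≡ 25 (mod 37)
25^2 ≡ 33 (mod 37)
25^3 ≡ 11 (mod 37)
25^4 ≡ 16 (mod 37)
25^6 ≡ 10 (mod 37)
25^9 ≡ 36 (mod 37)
25^12 ≡ 26 (mod 37)
25^18 ≡ 1 (mod 37) ✓
Hence ord(25) = 18.

18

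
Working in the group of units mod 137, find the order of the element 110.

ord(110) | φ(137) = 137 − 1 = 136 = 2^3 · 17.
Divisors of 136: 1, 2, 4, 8, 17, 34, 68, 136.
Check 110^d mod 137 for each divisor in increasing order:
110^1 ≡ 110 (mod 137)
110^2 ≡ 44 (mod 137)
110^4 ≡ 18 (mod 137)
110^8 ≡ 50 (mod 137)
110^17 ≡ 41 (mod 137)
110^34 ≡ 37 (mod 137)
110^68 ≡ 136 (mod 137)
110^136 ≡ 1 (mod 137) ✓
Hence ord(110) = 136.

136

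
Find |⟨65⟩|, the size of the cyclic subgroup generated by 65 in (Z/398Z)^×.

99

ord(65) | φ(398) = φ(2)·φ(199) = 1·198 = 198 = 2 · 3^2 · 11.
Divisors of 198: 1, 2, 3, 6, 9, 11, 18, 22, 33, 66, 99, 198.
Evaluate successive powers at the divisors of 198:
65^1 ≡ 65 (mod 398)
65^2 ≡ 245 (mod 398)
65^3 ≡ 5 (mod 398)
65^6 ≡ 25 (mod 398)
65^9 ≡ 125 (mod 398)
65^11 ≡ 377 (mod 398)
65^18 ≡ 103 (mod 398)
65^22 ≡ 43 (mod 398)
65^33 ≡ 291 (mod 398)
65^66 ≡ 305 (mod 398)
65^99 ≡ 1 (mod 398) ✓
The smallest such exponent is 99, so the order of 65 is 99.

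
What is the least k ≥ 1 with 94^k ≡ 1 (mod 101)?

100

By Lagrange's theorem, ord_101(94) divides φ(101) = 101 − 1 = 100 = 2^2 · 5^2.
Divisors of 100: 1, 2, 4, 5, 10, 20, 25, 50, 100.
Check 94^d mod 101 for each divisor in increasing order:
94^1 ≡ 94 (mod 101)
94^2 ≡ 49 (mod 101)
94^4 ≡ 78 (mod 101)
94^5 ≡ 60 (mod 101)
94^10 ≡ 65 (mod 101)
94^20 ≡ 84 (mod 101)
94^25 ≡ 91 (mod 101)
94^50 ≡ 100 (mod 101)
94^100 ≡ 1 (mod 101) ✓
The smallest such exponent is 100, so the order of 94 is 100.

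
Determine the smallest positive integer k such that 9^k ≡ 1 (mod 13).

3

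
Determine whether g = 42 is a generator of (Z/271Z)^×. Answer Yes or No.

Yes

φ(271) = 271 − 1 = 270 = 2 · 3^3 · 5.
An element g generates (Z/271Z)^× iff g^(270/q) ≢ 1 (mod 271) for each prime q ∈ {2, 3, 5}.
42^135 ≡ 270 (mod 271)  [q = 2: ≢ 1 ✓]
42^90 ≡ 28 (mod 271)  [q = 3: ≢ 1 ✓]
42^54 ≡ 187 (mod 271)  [q = 5: ≢ 1 ✓]
None equal 1, so ord_271(42) = 270: 42 is a primitive root.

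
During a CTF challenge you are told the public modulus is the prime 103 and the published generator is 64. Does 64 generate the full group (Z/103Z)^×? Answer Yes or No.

No

φ(103) = 103 − 1 = 102 = 2 · 3 · 17.
Test 64^(102/q) mod 103 for each prime factor q of 102:
64^51 ≡ 1 (mod 103)  [q = 2: ≡ 1 ✗]
64^34 ≡ 1 (mod 103)  [q = 3: ≡ 1 ✗]
64^6 ≡ 81 (mod 103)  [q = 17: ≢ 1 ✓]
Since 64^51 ≡ 1, the order of 64 divides 51 < 102, so 64 is not a primitive root.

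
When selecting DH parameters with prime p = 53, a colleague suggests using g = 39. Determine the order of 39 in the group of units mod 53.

52

Since 39 ∈ (Z/53Z)^×, its order divides φ(53) = 53 − 1 = 52 = 2^2 · 13.
Divisors of 52: 1, 2, 4, 13, 26, 52.
Check 39^d mod 53 for each divisor in increasing order:
39^1 ≡ 39 (mod 53)
39^2 ≡ 37 (mod 53)
39^4 ≡ 44 (mod 53)
39^13 ≡ 30 (mod 53)
39^26 ≡ 52 (mod 53)
39^52 ≡ 1 (mod 53) ✓
So ord_53(39) = 52.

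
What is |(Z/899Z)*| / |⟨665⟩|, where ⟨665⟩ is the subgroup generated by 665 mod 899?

By Lagrange's theorem, ord_899(665) divides φ(899) = φ(29·31) = (29−1)·(31−1) = 28·30 = 840 = 2^3 · 3 · 5 · 7.
Divisors of 840: 1, 2, 3, 4, 5, 6, 7, 8, 10, 12, 14, 15, 20, 21, 24, 28, 30, 35, 40, 42, 56, 60, 70, 84, 105, 120, 140, 168, 210, 280, 420, 840.
Compute 665^d (mod 899) for the divisors d until we hit 1:
665^1 ≡ 665 (mod 899)
665^2 ≡ 816 (mod 899)
665^3 ≡ 543 (mod 899)
665^4 ≡ 596 (mod 899)
665^5 ≡ 780 (mod 899)
665^6 ≡ 876 (mod 899)
665^7 ≡ 887 (mod 899)
665^8 ≡ 111 (mod 899)
665^10 ≡ 676 (mod 899)
665^12 ≡ 529 (mod 899)
665^14 ≡ 144 (mod 899)
665^15 ≡ 466 (mod 899)
665^20 ≡ 284 (mod 899)
665^21 ≡ 70 (mod 899)
665^24 ≡ 252 (mod 899)
665^28 ≡ 59 (mod 899)
665^30 ≡ 497 (mod 899)
665^35 ≡ 191 (mod 899)
665^40 ≡ 645 (mod 899)
665^42 ≡ 405 (mod 899)
665^56 ≡ 784 (mod 899)
665^60 ≡ 683 (mod 899)
665^70 ≡ 521 (mod 899)
665^84 ≡ 407 (mod 899)
665^105 ≡ 621 (mod 899)
665^120 ≡ 807 (mod 899)
665^140 ≡ 842 (mod 899)
665^168 ≡ 233 (mod 899)
665^210 ≡ 869 (mod 899)
665^280 ≡ 552 (mod 899)
665^420 ≡ 1 (mod 899) ✓
Thus |⟨665⟩| = ord(665) = 420.
The index is φ(899) / ord(665) = 840 / 420 = 2.

2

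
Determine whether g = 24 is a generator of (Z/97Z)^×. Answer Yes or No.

φ(97) = 97 − 1 = 96 = 2^5 · 3.
24 is a primitive root mod 97 iff 24^(φ(97)/q) ≢ 1 for every prime q | φ(97), i.e. q ∈ {2, 3}.
24^48 ≡ 1 (mod 97)  [q = 2: ≡ 1 ✗]
24^32 ≡ 35 (mod 97)  [q = 3: ≢ 1 ✓]
24^48 ≡ 1 shows ord(24) | 48, strictly less than φ(97); not a primitive root.

No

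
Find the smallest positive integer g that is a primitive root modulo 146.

φ(146) = φ(2)·φ(73) = 1·72 = 72 = 2^3 · 3^2.
g is a primitive root iff g^(72/q) ≢ 1 (mod 146) for each prime q ∈ {2, 3}.
g = 2: gcd(2, 146) = 2 > 1, not a unit — skip.
g = 3: 3^36 ≡ 1 — hits 1, so not a primitive root.
g = 4: gcd(4, 146) = 2 > 1, not a unit — skip.
g = 5: 5^36 ≡ 145; 5^24 ≡ 81 — none is 1, so 5 is a primitive root.
Hence the least primitive root of 146 is 5.

5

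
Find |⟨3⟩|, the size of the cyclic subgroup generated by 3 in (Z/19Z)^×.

Since 3 ∈ (Z/19Z)^×, its order divides φ(19) = 19 − 1 = 18 = 2 · 3^2.
Divisors of 18: 1, 2, 3, 6, 9, 18.
Evaluate successive powers at the divisors of 18:
3^1 ≡ 3 (mod 19)
3^2 ≡ 9 (mod 19)
3^3 ≡ 8 (mod 19)
3^6 ≡ 7 (mod 19)
3^9 ≡ 18 (mod 19)
3^18 ≡ 1 (mod 19) ✓
So ord_19(3) = 18.

18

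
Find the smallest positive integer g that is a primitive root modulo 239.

7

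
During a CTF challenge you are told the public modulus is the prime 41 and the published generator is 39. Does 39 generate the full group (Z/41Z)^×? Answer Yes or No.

No

φ(41) = 41 − 1 = 40 = 2^3 · 5.
An element g generates (Z/41Z)^× iff g^(40/q) ≢ 1 (mod 41) for each prime q ∈ {2, 5}.
39^20 ≡ 1 (mod 41)  [q = 2: ≡ 1 ✗]
39^8 ≡ 10 (mod 41)  [q = 5: ≢ 1 ✓]
Since 39^20 ≡ 1, the order of 39 divides 20 < 40, so 39 is not a primitive root.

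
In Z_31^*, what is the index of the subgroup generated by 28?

By Lagrange's theorem, ord_31(28) divides φ(31) = 31 − 1 = 30 = 2 · 3 · 5.
Divisors of 30: 1, 2, 3, 5, 6, 10, 15, 30.
Evaluate successive powers at the divisors of 30:
28^1 ≡ 28 (mod 31)
28^2 ≡ 9 (mod 31)
28^3 ≡ 4 (mod 31)
28^5 ≡ 5 (mod 31)
28^6 ≡ 16 (mod 31)
28^10 ≡ 25 (mod 31)
28^15 ≡ 1 (mod 31) ✓
The order of 28 is 15, so the subgroup it generates has 15 elements.
The index is φ(31) / ord(28) = 30 / 15 = 2.

2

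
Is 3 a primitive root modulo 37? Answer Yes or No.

No

φ(37) = 37 − 1 = 36 = 2^2 · 3^2.
It suffices to check that the order of 3 is not a proper divisor of 36: compute 3^(36/q) for q ∈ {2, 3}.
3^18 ≡ 1 (mod 37)  [q = 2: ≡ 1 ✗]
3^12 ≡ 10 (mod 37)  [q = 3: ≢ 1 ✓]
3^18 ≡ 1 shows ord(3) | 18, strictly less than φ(37); not a primitive root.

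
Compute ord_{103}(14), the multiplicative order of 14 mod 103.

17

ord(14) | φ(103) = 103 − 1 = 102 = 2 · 3 · 17.
Divisors of 102: 1, 2, 3, 6, 17, 34, 51, 102.
Test each divisor d:
14^1 ≡ 14
14^2 ≡ 93
14^3 ≡ 66
14^6 ≡ 30
14^17 ≡ 1
The smallest such exponent is 17, so the order of 14 is 17.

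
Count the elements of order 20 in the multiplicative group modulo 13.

φ(13) = 13 − 1 = 12 = 2^2 · 3.
Since (Z/13Z)^× is cyclic of order 12, the number of elements of order d is φ(d) when d | 12 and 0 otherwise.
Here 12 is not a multiple of 20, so there are no elements of order 20.

0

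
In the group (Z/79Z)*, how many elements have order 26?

φ(79) = 79 − 1 = 78 = 2 · 3 · 13.
In a cyclic group of order 78, there are φ(d) elements of order d for each divisor d of 78, and zero for non-divisors.
26 = 2 · 13 divides 78, and φ(26) = 12.

12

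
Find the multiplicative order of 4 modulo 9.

Since 4 ∈ (Z/9Z)^×, its order divides φ(9) = φ(3^2) = 3·(3−1) = 6 = 2 · 3.
Divisors of 6: 1, 2, 3, 6.
Compute 4^d (mod 9) for the divisors d until we hit 1:
4^1 ≡ 4 (mod 9)
4^2 ≡ 7 (mod 9)
4^3 ≡ 1 (mod 9) ✓
The smallest such exponent is 3, so the order of 4 is 3.

3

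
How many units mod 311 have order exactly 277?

0

φ(311) = 311 − 1 = 310 = 2 · 5 · 31.
In a cyclic group of order 310, there are φ(d) elements of order d for each divisor d of 310, and zero for non-divisors.
277 does not divide 310, so no element of (Z/311Z)^× has order 277.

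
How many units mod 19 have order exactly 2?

1

φ(19) = 19 − 1 = 18 = 2 · 3^2.
In a cyclic group of order 18, there are φ(d) elements of order d for each divisor d of 18, and zero for non-divisors.
2 | 18, and φ(2) = 2 − 1 = 1.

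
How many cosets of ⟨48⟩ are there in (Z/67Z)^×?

1

By Lagrange's theorem, ord_67(48) divides φ(67) = 67 − 1 = 66 = 2 · 3 · 11.
Divisors of 66: 1, 2, 3, 6, 11, 22, 33, 66.
Check 48^d mod 67 for each divisor in increasing order:
48^1 ≡ 48 (mod 67)
48^2 ≡ 26 (mod 67)
48^3 ≡ 42 (mod 67)
48^6 ≡ 22 (mod 67)
48^11 ≡ 38 (mod 67)
48^22 ≡ 37 (mod 67)
48^33 ≡ 66 (mod 67)
48^66 ≡ 1 (mod 67) ✓
The order of 48 is 66, so the subgroup it generates has 66 elements.
[(Z/67Z)^× : ⟨48⟩] = 66/66 = 1.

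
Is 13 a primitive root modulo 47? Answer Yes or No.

Yes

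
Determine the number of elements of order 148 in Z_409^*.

0

φ(409) = 409 − 1 = 408 = 2^3 · 3 · 17.
Since (Z/409Z)^× is cyclic of order 408, the number of elements of order d is φ(d) when d | 408 and 0 otherwise.
Since 148 ∤ 408, the count is 0.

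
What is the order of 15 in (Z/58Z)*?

28

Since 15 ∈ (Z/58Z)^×, its order divides φ(58) = φ(2)·φ(29) = 1·28 = 28 = 2^2 · 7.
Divisors of 28: 1, 2, 4, 7, 14, 28.
Check 15^d mod 58 for each divisor in increasing order:
15^1 ≡ 15
15^2 ≡ 51
15^4 ≡ 49
15^7 ≡ 17
15^14 ≡ 57
15^28 ≡ 1
Therefore the multiplicative order of 15 modulo 58 is 28.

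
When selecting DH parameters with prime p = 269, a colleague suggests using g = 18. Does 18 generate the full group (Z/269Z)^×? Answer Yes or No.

Yes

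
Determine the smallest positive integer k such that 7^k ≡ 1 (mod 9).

Since 7 ∈ (Z/9Z)^×, its order divides φ(9) = φ(3^2) = 3·(3−1) = 6 = 2 · 3.
Divisors of 6: 1, 2, 3, 6.
Test each divisor d:
7^1 ≡ 7 (mod 9)
7^2 ≡ 4 (mod 9)
7^3 ≡ 1 (mod 9) ✓
Therefore the multiplicative order of 7 modulo 9 is 3.

3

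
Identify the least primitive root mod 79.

3

φ(79) = 79 − 1 = 78 = 2 · 3 · 13.
g is a primitive root iff g^(78/q) ≢ 1 (mod 79) for each prime q ∈ {2, 3, 13}.
g = 2: 2^39 ≡ 1 — hits 1, so not a primitive root.
g = 3: 3^39 ≡ 78; 3^26 ≡ 23; 3^6 ≡ 18 — none is 1, so 3 is a primitive root.
The smallest primitive root modulo 79 is 3.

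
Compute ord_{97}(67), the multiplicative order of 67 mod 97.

ord(67) | φ(97) = 97 − 1 = 96 = 2^5 · 3.
Divisors of 96: 1, 2, 3, 4, 6, 8, 12, 16, 24, 32, 48, 96.
Test each divisor d:
67^1 ≡ 67 (mod 97)
67^2 ≡ 27 (mod 97)
67^3 ≡ 63 (mod 97)
67^4 ≡ 50 (mod 97)
67^6 ≡ 89 (mod 97)
67^8 ≡ 75 (mod 97)
67^12 ≡ 64 (mod 97)
67^16 ≡ 96 (mod 97)
67^24 ≡ 22 (mod 97)
67^32 ≡ 1 (mod 97) ✓
The smallest such exponent is 32, so the order of 67 is 32.

32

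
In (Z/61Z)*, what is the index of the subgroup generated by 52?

Since 52 ∈ (Z/61Z)^×, its order divides φ(61) = 61 − 1 = 60 = 2^2 · 3 · 5.
Divisors of 60: 1, 2, 3, 4, 5, 6, 10, 12, 15, 20, 30, 60.
Test each divisor d:
52^1 ≡ 52 (mod 61)
52^2 ≡ 20 (mod 61)
52^3 ≡ 3 (mod 61)
52^4 ≡ 34 (mod 61)
52^5 ≡ 60 (mod 61)
52^6 ≡ 9 (mod 61)
52^10 ≡ 1 (mod 61) ✓
So ord_61(52) = 10, hence |⟨52⟩| = 10.
Index = |(Z/61Z)^×| / |⟨52⟩| = 60 / 10 = 6.

6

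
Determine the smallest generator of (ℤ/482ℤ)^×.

7

φ(482) = φ(2)·φ(241) = 1·240 = 240 = 2^4 · 3 · 5.
Test candidates g = 2, 3, … against the prime factors q ∈ {2, 3, 5} of φ(482): g is a generator iff g^(240/q) ≢ 1 for every such q.
g = 2: gcd(2, 482) = 2 > 1, not a unit — skip.
g = 3: 3^120 ≡ 1 — hits 1, so not a primitive root.
g = 4: gcd(4, 482) = 2 > 1, not a unit — skip.
g = 5: 5^120 ≡ 1 — hits 1, so not a primitive root.
g = 6: gcd(6, 482) = 2 > 1, not a unit — skip.
g = 7: 7^120 ≡ 481; 7^80 ≡ 15; 7^48 ≡ 91 — none is 1, so 7 is a primitive root.
So 7 is the smallest generator of (Z/482Z)^×.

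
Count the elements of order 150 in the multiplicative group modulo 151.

φ(151) = 151 − 1 = 150 = 2 · 3 · 5^2.
In a cyclic group of order 150, there are φ(d) elements of order d for each divisor d of 150, and zero for non-divisors.
150 = 2 · 3 · 5^2 divides 150, and φ(150) = 40.

40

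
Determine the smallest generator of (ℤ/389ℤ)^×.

φ(389) = 389 − 1 = 388 = 2^2 · 97.
g is a primitive root iff g^(388/q) ≢ 1 (mod 389) for each prime q ∈ {2, 97}.
g = 2: 2^194 ≡ 388; 2^4 ≡ 16 — none is 1, so 2 is a primitive root.
The smallest primitive root modulo 389 is 2.

2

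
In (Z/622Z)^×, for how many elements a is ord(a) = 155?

120

φ(622) = φ(2)·φ(311) = 1·310 = 310 = 2 · 5 · 31.
Since (Z/622Z)^× is cyclic of order 310, the number of elements of order d is φ(d) when d | 310 and 0 otherwise.
155 = 5 · 31 divides 310, and φ(155) = 120.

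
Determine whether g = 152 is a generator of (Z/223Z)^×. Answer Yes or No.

φ(223) = 223 − 1 = 222 = 2 · 3 · 37.
An element g generates (Z/223Z)^× iff g^(222/q) ≢ 1 (mod 223) for each prime q ∈ {2, 3, 37}.
152^111 ≡ 1 (mod 223)  [q = 2: ≡ 1 ✗]
152^74 ≡ 183 (mod 223)  [q = 3: ≢ 1 ✓]
152^6 ≡ 16 (mod 223)  [q = 37: ≢ 1 ✓]
The check at q = 2 fails, so 152 generates a proper subgroup.

No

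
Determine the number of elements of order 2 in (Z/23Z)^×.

φ(23) = 23 − 1 = 22 = 2 · 11.
Since (Z/23Z)^× is cyclic of order 22, the number of elements of order d is φ(d) when d | 22 and 0 otherwise.
2 | 22, and φ(2) = 2 − 1 = 1.

1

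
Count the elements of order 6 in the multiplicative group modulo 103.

2

φ(103) = 103 − 1 = 102 = 2 · 3 · 17.
Since (Z/103Z)^× is cyclic of order 102, the number of elements of order d is φ(d) when d | 102 and 0 otherwise.
6 = 2 · 3 divides 102, and φ(6) = 2.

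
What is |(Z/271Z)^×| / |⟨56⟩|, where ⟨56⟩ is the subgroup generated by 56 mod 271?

2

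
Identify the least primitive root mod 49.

3

φ(49) = φ(7^2) = 7·(7−1) = 42 = 2 · 3 · 7.
g is a primitive root iff g^(42/q) ≢ 1 (mod 49) for each prime q ∈ {2, 3, 7}.
g = 2: 2^21 ≡ 1 — hits 1, so not a primitive root.
g = 3: 3^21 ≡ 48; 3^14 ≡ 30; 3^6 ≡ 43 — none is 1, so 3 is a primitive root.
Hence the least primitive root of 49 is 3.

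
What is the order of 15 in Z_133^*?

18

By Lagrange's theorem, ord_133(15) divides φ(133) = φ(7·19) = (7−1)·(19−1) = 6·18 = 108 = 2^2 · 3^3.
Divisors of 108: 1, 2, 3, 4, 6, 9, 12, 18, 27, 36, 54, 108.
Evaluate successive powers at the divisors of 108:
15^1 ≡ 15
15^2 ≡ 92
15^3 ≡ 50
15^4 ≡ 85
15^6 ≡ 106
15^9 ≡ 113
15^12 ≡ 64
15^18 ≡ 1
So ord_133(15) = 18.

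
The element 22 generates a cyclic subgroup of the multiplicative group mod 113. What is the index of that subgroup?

2

The order of 22 must divide φ(113) = 113 − 1 = 112 = 2^4 · 7.
Divisors of 112: 1, 2, 4, 7, 8, 14, 16, 28, 56, 112.
Test each divisor d:
22^1 ≡ 22
22^2 ≡ 32
22^4 ≡ 7
22^7 ≡ 69
22^8 ≡ 49
22^14 ≡ 15
22^16 ≡ 28
22^28 ≡ 112
22^56 ≡ 1
Thus |⟨22⟩| = ord(22) = 56.
[(Z/113Z)^× : ⟨22⟩] = 112/56 = 2.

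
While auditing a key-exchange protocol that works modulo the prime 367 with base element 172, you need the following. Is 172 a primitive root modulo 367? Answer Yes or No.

Yes

φ(367) = 367 − 1 = 366 = 2 · 3 · 61.
Test 172^(366/q) mod 367 for each prime factor q of 366:
172^183 ≡ 366 (mod 367)  [q = 2: ≢ 1 ✓]
172^122 ≡ 283 (mod 367)  [q = 3: ≢ 1 ✓]
172^6 ≡ 49 (mod 367)  [q = 61: ≢ 1 ✓]
None equal 1, so ord_367(172) = 366: 172 is a primitive root.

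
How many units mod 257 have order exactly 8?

φ(257) = 257 − 1 = 256 = 2^8.
(Z/257Z)^× is cyclic (|G| = 256); a cyclic group of order m has exactly φ(d) elements of each order d | m, and none otherwise.
8 = 2^3 divides 256, and φ(8) = 4.

4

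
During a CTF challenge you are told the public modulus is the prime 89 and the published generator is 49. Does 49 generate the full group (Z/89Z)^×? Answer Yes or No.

φ(89) = 89 − 1 = 88 = 2^3 · 11.
49 is a primitive root mod 89 iff 49^(φ(89)/q) ≢ 1 for every prime q | φ(89), i.e. q ∈ {2, 11}.
49^44 ≡ 1 (mod 89)  [q = 2: ≡ 1 ✗]
49^8 ≡ 16 (mod 89)  [q = 11: ≢ 1 ✓]
Since 49^44 ≡ 1, the order of 49 divides 44 < 88, so 49 is not a primitive root.

No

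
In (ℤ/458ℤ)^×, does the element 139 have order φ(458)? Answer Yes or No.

φ(458) = φ(2)·φ(229) = 1·228 = 228 = 2^2 · 3 · 19.
139 is a primitive root mod 458 iff 139^(φ(458)/q) ≢ 1 for every prime q | φ(458), i.e. q ∈ {2, 3, 19}.
139^114 ≡ 457 (mod 458)  [q = 2: ≢ 1 ✓]
139^76 ≡ 363 (mod 458)  [q = 3: ≢ 1 ✓]
139^12 ≡ 61 (mod 458)  [q = 19: ≢ 1 ✓]
All checks pass, so 139 has order 228 and is a primitive root modulo 458.

Yes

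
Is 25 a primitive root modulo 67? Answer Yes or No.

No

φ(67) = 67 − 1 = 66 = 2 · 3 · 11.
An element g generates (Z/67Z)^× iff g^(66/q) ≢ 1 (mod 67) for each prime q ∈ {2, 3, 11}.
25^33 ≡ 1 (mod 67)  [q = 2: ≡ 1 ✗]
25^22 ≡ 1 (mod 67)  [q = 3: ≡ 1 ✗]
25^6 ≡ 62 (mod 67)  [q = 11: ≢ 1 ✓]
25^33 ≡ 1 shows ord(25) | 33, strictly less than φ(67); not a primitive root.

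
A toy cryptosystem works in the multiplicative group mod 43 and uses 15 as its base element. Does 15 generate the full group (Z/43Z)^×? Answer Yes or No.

φ(43) = 43 − 1 = 42 = 2 · 3 · 7.
Test 15^(42/q) mod 43 for each prime factor q of 42:
15^21 ≡ 1 (mod 43)  [q = 2: ≡ 1 ✗]
15^14 ≡ 6 (mod 43)  [q = 3: ≢ 1 ✓]
15^6 ≡ 11 (mod 43)  [q = 7: ≢ 1 ✓]
15^21 ≡ 1 shows ord(15) | 21, strictly less than φ(43); not a primitive root.

No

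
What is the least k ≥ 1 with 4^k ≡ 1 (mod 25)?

Since 4 ∈ (Z/25Z)^×, its order divides φ(25) = φ(5^2) = 5·(5−1) = 20 = 2^2 · 5.
Divisors of 20: 1, 2, 4, 5, 10, 20.
Test each divisor d:
4^1 ≡ 4 (mod 25)
4^2 ≡ 16 (mod 25)
4^4 ≡ 6 (mod 25)
4^5 ≡ 24 (mod 25)
4^10 ≡ 1 (mod 25) ✓
So ord_25(4) = 10.

10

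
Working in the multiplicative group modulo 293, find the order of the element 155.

4

The order of 155 must divide φ(293) = 293 − 1 = 292 = 2^2 · 73.
Divisors of 292: 1, 2, 4, 73, 146, 292.
Compute 155^d (mod 293) for the divisors d until we hit 1:
155^1 ≡ 155 (mod 293)
155^2 ≡ 292 (mod 293)
155^4 ≡ 1 (mod 293) ✓
So ord_293(155) = 4.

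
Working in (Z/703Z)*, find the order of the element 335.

36

Since 335 ∈ (Z/703Z)^×, its order divides φ(703) = φ(19·37) = (19−1)·(37−1) = 18·36 = 648 = 2^3 · 3^4.
Divisors of 648: 1, 2, 3, 4, 6, 8, 9, 12, 18, 24, 27, 36, 54, 72, 81, 108, 162, 216, 324, 648.
Check 335^d mod 703 for each divisor in increasing order:
335^1 ≡ 335
335^2 ≡ 448
335^3 ≡ 341
335^4 ≡ 349
335^6 ≡ 286
335^8 ≡ 182
335^9 ≡ 512
335^12 ≡ 248
335^18 ≡ 628
335^24 ≡ 343
335^27 ≡ 265
335^36 ≡ 1
Hence ord(335) = 36.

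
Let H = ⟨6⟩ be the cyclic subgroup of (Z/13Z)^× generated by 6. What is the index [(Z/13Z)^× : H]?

Since 6 ∈ (Z/13Z)^×, its order divides φ(13) = 13 − 1 = 12 = 2^2 · 3.
Divisors of 12: 1, 2, 3, 4, 6, 12.
Test each divisor d:
6^1 ≡ 6 (mod 13)
6^2 ≡ 10 (mod 13)
6^3 ≡ 8 (mod 13)
6^4 ≡ 9 (mod 13)
6^6 ≡ 12 (mod 13)
6^12 ≡ 1 (mod 13) ✓
Thus |⟨6⟩| = ord(6) = 12.
[(Z/13Z)^× : ⟨6⟩] = 12/12 = 1.

1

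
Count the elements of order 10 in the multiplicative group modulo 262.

4

φ(262) = φ(2)·φ(131) = 1·130 = 130 = 2 · 5 · 13.
In a cyclic group of order 130, there are φ(d) elements of order d for each divisor d of 130, and zero for non-divisors.
10 = 2 · 5 divides 130, and φ(10) = 4.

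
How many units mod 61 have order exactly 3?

2

φ(61) = 61 − 1 = 60 = 2^2 · 3 · 5.
In a cyclic group of order 60, there are φ(d) elements of order d for each divisor d of 60, and zero for non-divisors.
3 | 60, and φ(3) = 3 − 1 = 2.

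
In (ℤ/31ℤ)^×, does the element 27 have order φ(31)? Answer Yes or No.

No

φ(31) = 31 − 1 = 30 = 2 · 3 · 5.
27 is a primitive root mod 31 iff 27^(φ(31)/q) ≢ 1 for every prime q | φ(31), i.e. q ∈ {2, 3, 5}.
27^15 ≡ 30 (mod 31)  [q = 2: ≢ 1 ✓]
27^10 ≡ 1 (mod 31)  [q = 3: ≡ 1 ✗]
27^6 ≡ 4 (mod 31)  [q = 5: ≢ 1 ✓]
The check at q = 3 fails, so 27 generates a proper subgroup.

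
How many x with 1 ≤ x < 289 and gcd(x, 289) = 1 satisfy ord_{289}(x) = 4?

φ(289) = φ(17^2) = 17·(17−1) = 272 = 2^4 · 17.
In a cyclic group of order 272, there are φ(d) elements of order d for each divisor d of 272, and zero for non-divisors.
4 = 2^2 divides 272, and φ(4) = 2.

2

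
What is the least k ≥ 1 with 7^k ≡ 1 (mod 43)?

6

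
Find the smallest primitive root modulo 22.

7

φ(22) = φ(2)·φ(11) = 1·10 = 10 = 2 · 5.
Test candidates g = 2, 3, … against the prime factors q ∈ {2, 5} of φ(22): g is a generator iff g^(10/q) ≢ 1 for every such q.
g = 2: gcd(2, 22) = 2 > 1, not a unit — skip.
g = 3: 3^5 ≡ 1 — hits 1, so not a primitive root.
g = 4: gcd(4, 22) = 2 > 1, not a unit — skip.
g = 5: 5^5 ≡ 1 — hits 1, so not a primitive root.
g = 6: gcd(6, 22) = 2 > 1, not a unit — skip.
g = 7: 7^5 ≡ 21; 7^2 ≡ 5 — none is 1, so 7 is a primitive root.
Hence the least primitive root of 22 is 7.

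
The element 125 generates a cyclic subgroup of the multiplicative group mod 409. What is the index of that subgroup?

ord(125) | φ(409) = 409 − 1 = 408 = 2^3 · 3 · 17.
Divisors of 408: 1, 2, 3, 4, 6, 8, 12, 17, 24, 34, 51, 68, 102, 136, 204, 408.
Check 125^d mod 409 for each divisor in increasing order:
125^1 ≡ 125
125^2 ≡ 83
125^3 ≡ 150
125^4 ≡ 345
125^6 ≡ 5
125^8 ≡ 6
125^12 ≡ 25
125^17 ≡ 1
Thus |⟨125⟩| = ord(125) = 17.
The index is φ(409) / ord(125) = 408 / 17 = 24.

24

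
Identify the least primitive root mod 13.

2

φ(13) = 13 − 1 = 12 = 2^2 · 3.
Test candidates g = 2, 3, … against the prime factors q ∈ {2, 3} of φ(13): g is a generator iff g^(12/q) ≢ 1 for every such q.
g = 2: 2^6 ≡ 12; 2^4 ≡ 3 — none is 1, so 2 is a primitive root.
So 2 is the smallest generator of (Z/13Z)^×.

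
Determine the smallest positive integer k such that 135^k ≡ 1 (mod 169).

52

Since 135 ∈ (Z/169Z)^×, its order divides φ(169) = φ(13^2) = 13·(13−1) = 156 = 2^2 · 3 · 13.
Divisors of 156: 1, 2, 3, 4, 6, 12, 13, 26, 39, 52, 78, 156.
Check 135^d mod 169 for each divisor in increasing order:
135^1 ≡ 135
135^2 ≡ 142
135^3 ≡ 73
135^4 ≡ 53
135^6 ≡ 90
135^12 ≡ 157
135^13 ≡ 70
135^26 ≡ 168
135^39 ≡ 99
135^52 ≡ 1
So ord_169(135) = 52.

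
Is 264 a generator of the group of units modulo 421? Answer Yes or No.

No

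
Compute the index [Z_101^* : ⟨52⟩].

4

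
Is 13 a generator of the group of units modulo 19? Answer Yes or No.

Yes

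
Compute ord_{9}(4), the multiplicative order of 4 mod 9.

ord(4) | φ(9) = φ(3^2) = 3·(3−1) = 6 = 2 · 3.
Divisors of 6: 1, 2, 3, 6.
Compute 4^d (mod 9) for the divisors d until we hit 1:
4^1 ≡ 4 (mod 9)
4^2 ≡ 7 (mod 9)
4^3 ≡ 1 (mod 9) ✓
Hence ord(4) = 3.

3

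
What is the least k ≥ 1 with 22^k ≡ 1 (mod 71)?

70

By Lagrange's theorem, ord_71(22) divides φ(71) = 71 − 1 = 70 = 2 · 5 · 7.
Divisors of 70: 1, 2, 5, 7, 10, 14, 35, 70.
Test each divisor d:
22^1 ≡ 22 (mod 71)
22^2 ≡ 58 (mod 71)
22^5 ≡ 26 (mod 71)
22^7 ≡ 17 (mod 71)
22^10 ≡ 37 (mod 71)
22^14 ≡ 5 (mod 71)
22^35 ≡ 70 (mod 71)
22^70 ≡ 1 (mod 71) ✓
The smallest such exponent is 70, so the order of 22 is 70.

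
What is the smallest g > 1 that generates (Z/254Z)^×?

3

φ(254) = φ(2)·φ(127) = 1·126 = 126 = 2 · 3^2 · 7.
g is a primitive root iff g^(126/q) ≢ 1 (mod 254) for each prime q ∈ {2, 3, 7}.
g = 2: gcd(2, 254) = 2 > 1, not a unit — skip.
g = 3: 3^63 ≡ 253; 3^42 ≡ 107; 3^18 ≡ 131 — none is 1, so 3 is a primitive root.
The smallest primitive root modulo 254 is 3.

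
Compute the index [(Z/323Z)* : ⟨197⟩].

6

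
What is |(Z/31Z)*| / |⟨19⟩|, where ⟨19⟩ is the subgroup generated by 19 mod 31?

By Lagrange's theorem, ord_31(19) divides φ(31) = 31 − 1 = 30 = 2 · 3 · 5.
Divisors of 30: 1, 2, 3, 5, 6, 10, 15, 30.
Check 19^d mod 31 for each divisor in increasing order:
19^1 ≡ 19 (mod 31)
19^2 ≡ 20 (mod 31)
19^3 ≡ 8 (mod 31)
19^5 ≡ 5 (mod 31)
19^6 ≡ 2 (mod 31)
19^10 ≡ 25 (mod 31)
19^15 ≡ 1 (mod 31) ✓
Thus |⟨19⟩| = ord(19) = 15.
Index = |(Z/31Z)^×| / |⟨19⟩| = 30 / 15 = 2.

2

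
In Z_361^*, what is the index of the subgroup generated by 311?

Since 311 ∈ (Z/361Z)^×, its order divides φ(361) = φ(19^2) = 19·(19−1) = 342 = 2 · 3^2 · 19.
Divisors of 342: 1, 2, 3, 6, 9, 18, 19, 38, 57, 114, 171, 342.
Evaluate successive powers at the divisors of 342:
311^1 ≡ 311 (mod 361)
311^2 ≡ 334 (mod 361)
311^3 ≡ 267 (mod 361)
311^6 ≡ 172 (mod 361)
311^9 ≡ 77 (mod 361)
311^18 ≡ 153 (mod 361)
311^19 ≡ 292 (mod 361)
311^38 ≡ 68 (mod 361)
311^57 ≡ 1 (mod 361) ✓
Thus |⟨311⟩| = ord(311) = 57.
Index = |(Z/361Z)^×| / |⟨311⟩| = 342 / 57 = 6.

6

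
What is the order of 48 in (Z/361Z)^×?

342

Since 48 ∈ (Z/361Z)^×, its order divides φ(361) = φ(19^2) = 19·(19−1) = 342 = 2 · 3^2 · 19.
Divisors of 342: 1, 2, 3, 6, 9, 18, 19, 38, 57, 114, 171, 342.
Evaluate successive powers at the divisors of 342:
48^1 ≡ 48
48^2 ≡ 138
48^3 ≡ 126
48^6 ≡ 353
48^9 ≡ 75
48^18 ≡ 210
48^19 ≡ 333
48^38 ≡ 62
48^57 ≡ 69
48^114 ≡ 68
48^171 ≡ 360
48^342 ≡ 1
Therefore the multiplicative order of 48 modulo 361 is 342.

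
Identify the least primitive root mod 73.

5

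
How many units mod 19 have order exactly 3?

φ(19) = 19 − 1 = 18 = 2 · 3^2.
In a cyclic group of order 18, there are φ(d) elements of order d for each divisor d of 18, and zero for non-divisors.
3 | 18, and φ(3) = 3 − 1 = 2.

2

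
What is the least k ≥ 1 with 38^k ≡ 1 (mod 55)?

The order of 38 must divide φ(55) = φ(5·11) = (5−1)·(11−1) = 4·10 = 40 = 2^3 · 5.
Divisors of 40: 1, 2, 4, 5, 8, 10, 20, 40.
Evaluate successive powers at the divisors of 40:
38^1 ≡ 38 (mod 55)
38^2 ≡ 14 (mod 55)
38^4 ≡ 31 (mod 55)
38^5 ≡ 23 (mod 55)
38^8 ≡ 26 (mod 55)
38^10 ≡ 34 (mod 55)
38^20 ≡ 1 (mod 55) ✓
The smallest such exponent is 20, so the order of 38 is 20.

20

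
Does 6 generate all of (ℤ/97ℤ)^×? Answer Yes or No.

φ(97) = 97 − 1 = 96 = 2^5 · 3.
Test 6^(96/q) mod 97 for each prime factor q of 96:
6^48 ≡ 1 (mod 97)  [q = 2: ≡ 1 ✗]
6^32 ≡ 61 (mod 97)  [q = 3: ≢ 1 ✓]
The check at q = 2 fails, so 6 generates a proper subgroup.

No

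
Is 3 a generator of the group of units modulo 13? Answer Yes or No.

No

φ(13) = 13 − 1 = 12 = 2^2 · 3.
An element g generates (Z/13Z)^× iff g^(12/q) ≢ 1 (mod 13) for each prime q ∈ {2, 3}.
3^6 ≡ 1 (mod 13)  [q = 2: ≡ 1 ✗]
3^4 ≡ 3 (mod 13)  [q = 3: ≢ 1 ✓]
3^6 ≡ 1 shows ord(3) | 6, strictly less than φ(13); not a primitive root.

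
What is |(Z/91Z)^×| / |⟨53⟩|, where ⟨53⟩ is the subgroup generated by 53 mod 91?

ord(53) | φ(91) = φ(7·13) = (7−1)·(13−1) = 6·12 = 72 = 2^3 · 3^2.
Divisors of 72: 1, 2, 3, 4, 6, 8, 9, 12, 18, 24, 36, 72.
Check 53^d mod 91 for each divisor in increasing order:
53^1 ≡ 53 (mod 91)
53^2 ≡ 79 (mod 91)
53^3 ≡ 1 (mod 91) ✓
The order of 53 is 3, so the subgroup it generates has 3 elements.
[(Z/91Z)^× : ⟨53⟩] = 72/3 = 24.

24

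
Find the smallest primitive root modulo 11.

2

φ(11) = 11 − 1 = 10 = 2 · 5.
Test candidates g = 2, 3, … against the prime factors q ∈ {2, 5} of φ(11): g is a generator iff g^(10/q) ≢ 1 for every such q.
g = 2: 2^5 ≡ 10; 2^2 ≡ 4 — none is 1, so 2 is a primitive root.
The smallest primitive root modulo 11 is 2.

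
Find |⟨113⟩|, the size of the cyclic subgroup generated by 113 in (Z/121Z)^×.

By Lagrange's theorem, ord_121(113) divides φ(121) = φ(11^2) = 11·(11−1) = 110 = 2 · 5 · 11.
Divisors of 110: 1, 2, 5, 10, 11, 22, 55, 110.
Check 113^d mod 121 for each divisor in increasing order:
113^1 ≡ 113
113^2 ≡ 64
113^5 ≡ 23
113^10 ≡ 45
113^11 ≡ 3
113^22 ≡ 9
113^55 ≡ 1
So ord_121(113) = 55.

55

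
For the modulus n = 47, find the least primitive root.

φ(47) = 47 − 1 = 46 = 2 · 23.
Test candidates g = 2, 3, … against the prime factors q ∈ {2, 23} of φ(47): g is a generator iff g^(46/q) ≢ 1 for every such q.
g = 2: 2^23 ≡ 1 — hits 1, so not a primitive root.
g = 3: 3^23 ≡ 1 — hits 1, so not a primitive root.
g = 4: 4^23 ≡ 1 — hits 1, so not a primitive root.
g = 5: 5^23 ≡ 46; 5^2 ≡ 25 — none is 1, so 5 is a primitive root.
So 5 is the smallest generator of (Z/47Z)^×.

5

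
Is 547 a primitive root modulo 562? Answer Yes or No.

Yes

φ(562) = φ(2)·φ(281) = 1·280 = 280 = 2^3 · 5 · 7.
547 is a primitive root mod 562 iff 547^(φ(562)/q) ≢ 1 for every prime q | φ(562), i.e. q ∈ {2, 5, 7}.
547^140 ≡ 561 (mod 562)  [q = 2: ≢ 1 ✓]
547^56 ≡ 371 (mod 562)  [q = 5: ≢ 1 ✓]
547^40 ≡ 59 (mod 562)  [q = 7: ≢ 1 ✓]
All checks pass, so 547 has order 280 and is a primitive root modulo 562.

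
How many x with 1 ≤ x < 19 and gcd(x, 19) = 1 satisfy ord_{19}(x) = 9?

6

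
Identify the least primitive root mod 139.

2

φ(139) = 139 − 1 = 138 = 2 · 3 · 23.
g is a primitive root iff g^(138/q) ≢ 1 (mod 139) for each prime q ∈ {2, 3, 23}.
g = 2: 2^69 ≡ 138; 2^46 ≡ 96; 2^6 ≡ 64 — none is 1, so 2 is a primitive root.
Hence the least primitive root of 139 is 2.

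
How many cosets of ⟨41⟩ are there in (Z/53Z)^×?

The order of 41 must divide φ(53) = 53 − 1 = 52 = 2^2 · 13.
Divisors of 52: 1, 2, 4, 13, 26, 52.
Check 41^d mod 53 for each divisor in increasing order:
41^1 ≡ 41 (mod 53)
41^2 ≡ 38 (mod 53)
41^4 ≡ 13 (mod 53)
41^13 ≡ 30 (mod 53)
41^26 ≡ 52 (mod 53)
41^52 ≡ 1 (mod 53) ✓
The order of 41 is 52, so the subgroup it generates has 52 elements.
[(Z/53Z)^× : ⟨41⟩] = 52/52 = 1.

1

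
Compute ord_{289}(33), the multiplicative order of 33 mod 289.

By Lagrange's theorem, ord_289(33) divides φ(289) = φ(17^2) = 17·(17−1) = 272 = 2^4 · 17.
Divisors of 272: 1, 2, 4, 8, 16, 17, 34, 68, 136, 272.
Evaluate successive powers at the divisors of 272:
33^1 ≡ 33 (mod 289)
33^2 ≡ 222 (mod 289)
33^4 ≡ 154 (mod 289)
33^8 ≡ 18 (mod 289)
33^16 ≡ 35 (mod 289)
33^17 ≡ 288 (mod 289)
33^34 ≡ 1 (mod 289) ✓
Therefore the multiplicative order of 33 modulo 289 is 34.

34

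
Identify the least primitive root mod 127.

φ(127) = 127 − 1 = 126 = 2 · 3^2 · 7.
g is a primitive root iff g^(126/q) ≢ 1 (mod 127) for each prime q ∈ {2, 3, 7}.
g = 2: 2^63 ≡ 1 — hits 1, so not a primitive root.
g = 3: 3^63 ≡ 126; 3^42 ≡ 107; 3^18 ≡ 4 — none is 1, so 3 is a primitive root.
So 3 is the smallest generator of (Z/127Z)^×.

3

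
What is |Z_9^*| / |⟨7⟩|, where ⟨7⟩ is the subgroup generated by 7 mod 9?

2

ord(7) | φ(9) = φ(3^2) = 3·(3−1) = 6 = 2 · 3.
Divisors of 6: 1, 2, 3, 6.
Check 7^d mod 9 for each divisor in increasing order:
7^1 ≡ 7 (mod 9)
7^2 ≡ 4 (mod 9)
7^3 ≡ 1 (mod 9) ✓
The order of 7 is 3, so the subgroup it generates has 3 elements.
Index = |(Z/9Z)^×| / |⟨7⟩| = 6 / 3 = 2.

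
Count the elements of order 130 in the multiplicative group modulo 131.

φ(131) = 131 − 1 = 130 = 2 · 5 · 13.
(Z/131Z)^× is cyclic (|G| = 130); a cyclic group of order m has exactly φ(d) elements of each order d | m, and none otherwise.
130 = 2 · 5 · 13 divides 130, and φ(130) = 48.

48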